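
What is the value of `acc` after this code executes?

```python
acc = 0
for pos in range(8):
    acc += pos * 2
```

Let's trace through this code step by step.

Initialize: acc = 0
Entering loop: for pos in range(8):

After execution: acc = 56
56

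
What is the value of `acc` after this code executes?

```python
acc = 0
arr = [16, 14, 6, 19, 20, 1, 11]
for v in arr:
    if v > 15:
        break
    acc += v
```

Let's trace through this code step by step.

Initialize: acc = 0
Initialize: arr = [16, 14, 6, 19, 20, 1, 11]
Entering loop: for v in arr:

After execution: acc = 0
0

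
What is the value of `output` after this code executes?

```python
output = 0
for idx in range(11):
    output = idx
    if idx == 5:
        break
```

Let's trace through this code step by step.

Initialize: output = 0
Entering loop: for idx in range(11):

After execution: output = 5
5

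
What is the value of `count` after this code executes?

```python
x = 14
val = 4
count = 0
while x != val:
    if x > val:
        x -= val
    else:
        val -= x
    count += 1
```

Let's trace through this code step by step.

Initialize: x = 14
Initialize: val = 4
Initialize: count = 0
Entering loop: while x != val:

After execution: count = 4
4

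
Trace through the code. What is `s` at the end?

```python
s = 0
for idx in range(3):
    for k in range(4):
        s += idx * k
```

Let's trace through this code step by step.

Initialize: s = 0
Entering loop: for idx in range(3):

After execution: s = 18
18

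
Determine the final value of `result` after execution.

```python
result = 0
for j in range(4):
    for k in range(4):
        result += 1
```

Let's trace through this code step by step.

Initialize: result = 0
Entering loop: for j in range(4):

After execution: result = 16
16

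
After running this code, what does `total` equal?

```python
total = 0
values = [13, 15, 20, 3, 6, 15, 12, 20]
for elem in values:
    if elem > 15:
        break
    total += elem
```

Let's trace through this code step by step.

Initialize: total = 0
Initialize: values = [13, 15, 20, 3, 6, 15, 12, 20]
Entering loop: for elem in values:

After execution: total = 28
28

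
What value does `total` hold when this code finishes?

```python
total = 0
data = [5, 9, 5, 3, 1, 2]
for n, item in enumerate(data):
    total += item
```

Let's trace through this code step by step.

Initialize: total = 0
Initialize: data = [5, 9, 5, 3, 1, 2]
Entering loop: for n, item in enumerate(data):

After execution: total = 25
25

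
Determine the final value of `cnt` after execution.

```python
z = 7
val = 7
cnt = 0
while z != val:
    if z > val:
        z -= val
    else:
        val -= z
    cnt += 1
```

Let's trace through this code step by step.

Initialize: z = 7
Initialize: val = 7
Initialize: cnt = 0
Entering loop: while z != val:

After execution: cnt = 0
0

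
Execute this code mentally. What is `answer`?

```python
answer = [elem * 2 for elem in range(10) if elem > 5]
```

Let's trace through this code step by step.

Initialize: answer = [elem * 2 for elem in range(10) if elem > 5]

After execution: answer = [12, 14, 16, 18]
[12, 14, 16, 18]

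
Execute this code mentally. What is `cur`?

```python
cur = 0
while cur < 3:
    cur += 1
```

Let's trace through this code step by step.

Initialize: cur = 0
Entering loop: while cur < 3:

After execution: cur = 3
3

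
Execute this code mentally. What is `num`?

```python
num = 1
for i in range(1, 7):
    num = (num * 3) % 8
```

Let's trace through this code step by step.

Initialize: num = 1
Entering loop: for i in range(1, 7):

After execution: num = 1
1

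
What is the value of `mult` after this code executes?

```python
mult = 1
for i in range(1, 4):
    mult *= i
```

Let's trace through this code step by step.

Initialize: mult = 1
Entering loop: for i in range(1, 4):

After execution: mult = 6
6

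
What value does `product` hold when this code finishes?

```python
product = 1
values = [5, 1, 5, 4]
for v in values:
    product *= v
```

Let's trace through this code step by step.

Initialize: product = 1
Initialize: values = [5, 1, 5, 4]
Entering loop: for v in values:

After execution: product = 100
100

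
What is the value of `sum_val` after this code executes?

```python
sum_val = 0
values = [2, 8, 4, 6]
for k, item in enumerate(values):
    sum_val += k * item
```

Let's trace through this code step by step.

Initialize: sum_val = 0
Initialize: values = [2, 8, 4, 6]
Entering loop: for k, item in enumerate(values):

After execution: sum_val = 34
34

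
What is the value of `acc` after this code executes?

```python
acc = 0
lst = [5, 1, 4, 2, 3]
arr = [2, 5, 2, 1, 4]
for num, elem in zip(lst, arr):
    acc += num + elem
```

Let's trace through this code step by step.

Initialize: acc = 0
Initialize: lst = [5, 1, 4, 2, 3]
Initialize: arr = [2, 5, 2, 1, 4]
Entering loop: for num, elem in zip(lst, arr):

After execution: acc = 29
29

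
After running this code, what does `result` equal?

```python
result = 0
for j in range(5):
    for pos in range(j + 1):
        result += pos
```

Let's trace through this code step by step.

Initialize: result = 0
Entering loop: for j in range(5):

After execution: result = 20
20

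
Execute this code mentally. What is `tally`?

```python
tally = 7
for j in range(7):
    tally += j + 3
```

Let's trace through this code step by step.

Initialize: tally = 7
Entering loop: for j in range(7):

After execution: tally = 49
49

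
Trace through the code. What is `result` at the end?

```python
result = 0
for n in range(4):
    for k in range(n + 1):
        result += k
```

Let's trace through this code step by step.

Initialize: result = 0
Entering loop: for n in range(4):

After execution: result = 10
10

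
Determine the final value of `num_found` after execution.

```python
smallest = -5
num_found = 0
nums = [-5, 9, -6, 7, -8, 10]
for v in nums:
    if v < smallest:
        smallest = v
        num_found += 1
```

Let's trace through this code step by step.

Initialize: smallest = -5
Initialize: num_found = 0
Initialize: nums = [-5, 9, -6, 7, -8, 10]
Entering loop: for v in nums:

After execution: num_found = 2
2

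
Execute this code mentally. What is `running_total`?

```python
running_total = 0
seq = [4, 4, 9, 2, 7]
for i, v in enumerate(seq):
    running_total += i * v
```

Let's trace through this code step by step.

Initialize: running_total = 0
Initialize: seq = [4, 4, 9, 2, 7]
Entering loop: for i, v in enumerate(seq):

After execution: running_total = 56
56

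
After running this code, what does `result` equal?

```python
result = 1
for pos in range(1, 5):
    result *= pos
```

Let's trace through this code step by step.

Initialize: result = 1
Entering loop: for pos in range(1, 5):

After execution: result = 24
24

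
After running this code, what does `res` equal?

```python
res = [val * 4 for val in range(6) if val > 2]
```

Let's trace through this code step by step.

Initialize: res = [val * 4 for val in range(6) if val > 2]

After execution: res = [12, 16, 20]
[12, 16, 20]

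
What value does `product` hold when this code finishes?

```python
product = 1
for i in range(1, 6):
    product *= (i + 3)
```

Let's trace through this code step by step.

Initialize: product = 1
Entering loop: for i in range(1, 6):

After execution: product = 6720
6720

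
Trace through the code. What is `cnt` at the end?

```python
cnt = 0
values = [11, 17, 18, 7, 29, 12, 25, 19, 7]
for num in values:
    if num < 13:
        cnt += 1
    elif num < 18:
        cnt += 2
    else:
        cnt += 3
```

Let's trace through this code step by step.

Initialize: cnt = 0
Initialize: values = [11, 17, 18, 7, 29, 12, 25, 19, 7]
Entering loop: for num in values:

After execution: cnt = 18
18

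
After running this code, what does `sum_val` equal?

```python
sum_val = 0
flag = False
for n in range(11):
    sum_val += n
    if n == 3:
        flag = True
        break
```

Let's trace through this code step by step.

Initialize: sum_val = 0
Initialize: flag = False
Entering loop: for n in range(11):

After execution: sum_val = 6
6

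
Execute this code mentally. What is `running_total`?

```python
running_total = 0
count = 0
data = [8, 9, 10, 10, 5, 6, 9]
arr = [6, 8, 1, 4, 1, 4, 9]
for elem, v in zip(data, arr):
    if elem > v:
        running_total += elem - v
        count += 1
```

Let's trace through this code step by step.

Initialize: running_total = 0
Initialize: count = 0
Initialize: data = [8, 9, 10, 10, 5, 6, 9]
Initialize: arr = [6, 8, 1, 4, 1, 4, 9]
Entering loop: for elem, v in zip(data, arr):

After execution: running_total = 24
24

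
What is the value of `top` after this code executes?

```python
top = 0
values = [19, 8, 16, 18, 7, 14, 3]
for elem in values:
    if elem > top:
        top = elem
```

Let's trace through this code step by step.

Initialize: top = 0
Initialize: values = [19, 8, 16, 18, 7, 14, 3]
Entering loop: for elem in values:

After execution: top = 19
19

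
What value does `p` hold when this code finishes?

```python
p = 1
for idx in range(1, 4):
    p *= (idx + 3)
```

Let's trace through this code step by step.

Initialize: p = 1
Entering loop: for idx in range(1, 4):

After execution: p = 120
120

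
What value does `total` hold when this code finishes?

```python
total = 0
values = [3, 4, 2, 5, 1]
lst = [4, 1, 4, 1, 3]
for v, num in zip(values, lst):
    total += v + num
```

Let's trace through this code step by step.

Initialize: total = 0
Initialize: values = [3, 4, 2, 5, 1]
Initialize: lst = [4, 1, 4, 1, 3]
Entering loop: for v, num in zip(values, lst):

After execution: total = 28
28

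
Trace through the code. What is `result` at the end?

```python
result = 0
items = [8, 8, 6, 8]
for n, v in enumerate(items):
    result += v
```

Let's trace through this code step by step.

Initialize: result = 0
Initialize: items = [8, 8, 6, 8]
Entering loop: for n, v in enumerate(items):

After execution: result = 30
30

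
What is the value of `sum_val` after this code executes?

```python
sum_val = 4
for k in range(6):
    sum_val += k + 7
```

Let's trace through this code step by step.

Initialize: sum_val = 4
Entering loop: for k in range(6):

After execution: sum_val = 61
61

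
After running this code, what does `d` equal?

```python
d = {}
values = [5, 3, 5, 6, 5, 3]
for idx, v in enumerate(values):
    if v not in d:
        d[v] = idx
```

Let's trace through this code step by step.

Initialize: d = {}
Initialize: values = [5, 3, 5, 6, 5, 3]
Entering loop: for idx, v in enumerate(values):

After execution: d = {5: 0, 3: 1, 6: 3}
{5: 0, 3: 1, 6: 3}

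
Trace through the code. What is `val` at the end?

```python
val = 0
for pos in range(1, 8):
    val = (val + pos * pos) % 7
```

Let's trace through this code step by step.

Initialize: val = 0
Entering loop: for pos in range(1, 8):

After execution: val = 0
0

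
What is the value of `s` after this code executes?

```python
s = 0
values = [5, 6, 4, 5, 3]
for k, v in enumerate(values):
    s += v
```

Let's trace through this code step by step.

Initialize: s = 0
Initialize: values = [5, 6, 4, 5, 3]
Entering loop: for k, v in enumerate(values):

After execution: s = 23
23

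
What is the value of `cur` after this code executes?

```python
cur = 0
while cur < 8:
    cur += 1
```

Let's trace through this code step by step.

Initialize: cur = 0
Entering loop: while cur < 8:

After execution: cur = 8
8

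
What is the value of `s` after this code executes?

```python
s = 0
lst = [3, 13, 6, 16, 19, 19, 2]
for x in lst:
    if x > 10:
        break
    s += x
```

Let's trace through this code step by step.

Initialize: s = 0
Initialize: lst = [3, 13, 6, 16, 19, 19, 2]
Entering loop: for x in lst:

After execution: s = 3
3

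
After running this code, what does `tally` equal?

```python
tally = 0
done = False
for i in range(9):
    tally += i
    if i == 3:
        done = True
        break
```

Let's trace through this code step by step.

Initialize: tally = 0
Initialize: done = False
Entering loop: for i in range(9):

After execution: tally = 6
6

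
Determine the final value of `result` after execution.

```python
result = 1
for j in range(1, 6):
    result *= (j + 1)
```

Let's trace through this code step by step.

Initialize: result = 1
Entering loop: for j in range(1, 6):

After execution: result = 720
720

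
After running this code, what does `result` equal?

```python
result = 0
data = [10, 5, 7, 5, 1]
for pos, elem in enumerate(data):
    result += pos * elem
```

Let's trace through this code step by step.

Initialize: result = 0
Initialize: data = [10, 5, 7, 5, 1]
Entering loop: for pos, elem in enumerate(data):

After execution: result = 38
38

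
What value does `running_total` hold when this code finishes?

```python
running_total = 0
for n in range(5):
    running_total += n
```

Let's trace through this code step by step.

Initialize: running_total = 0
Entering loop: for n in range(5):

After execution: running_total = 10
10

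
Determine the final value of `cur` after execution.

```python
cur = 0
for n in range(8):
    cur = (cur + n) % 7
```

Let's trace through this code step by step.

Initialize: cur = 0
Entering loop: for n in range(8):

After execution: cur = 0
0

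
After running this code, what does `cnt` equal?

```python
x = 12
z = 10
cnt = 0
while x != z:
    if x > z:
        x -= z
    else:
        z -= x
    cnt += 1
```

Let's trace through this code step by step.

Initialize: x = 12
Initialize: z = 10
Initialize: cnt = 0
Entering loop: while x != z:

After execution: cnt = 5
5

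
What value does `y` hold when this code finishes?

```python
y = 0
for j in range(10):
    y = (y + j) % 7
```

Let's trace through this code step by step.

Initialize: y = 0
Entering loop: for j in range(10):

After execution: y = 3
3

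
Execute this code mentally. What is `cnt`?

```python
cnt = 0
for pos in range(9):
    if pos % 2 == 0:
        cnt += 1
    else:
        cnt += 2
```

Let's trace through this code step by step.

Initialize: cnt = 0
Entering loop: for pos in range(9):

After execution: cnt = 13
13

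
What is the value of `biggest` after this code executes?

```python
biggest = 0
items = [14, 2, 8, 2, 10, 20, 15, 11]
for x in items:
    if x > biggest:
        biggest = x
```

Let's trace through this code step by step.

Initialize: biggest = 0
Initialize: items = [14, 2, 8, 2, 10, 20, 15, 11]
Entering loop: for x in items:

After execution: biggest = 20
20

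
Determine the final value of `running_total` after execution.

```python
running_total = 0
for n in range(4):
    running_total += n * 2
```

Let's trace through this code step by step.

Initialize: running_total = 0
Entering loop: for n in range(4):

After execution: running_total = 12
12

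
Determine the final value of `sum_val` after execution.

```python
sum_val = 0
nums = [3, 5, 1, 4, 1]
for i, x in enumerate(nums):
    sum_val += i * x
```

Let's trace through this code step by step.

Initialize: sum_val = 0
Initialize: nums = [3, 5, 1, 4, 1]
Entering loop: for i, x in enumerate(nums):

After execution: sum_val = 23
23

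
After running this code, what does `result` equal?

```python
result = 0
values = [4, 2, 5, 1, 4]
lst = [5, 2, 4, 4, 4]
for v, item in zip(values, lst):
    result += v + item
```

Let's trace through this code step by step.

Initialize: result = 0
Initialize: values = [4, 2, 5, 1, 4]
Initialize: lst = [5, 2, 4, 4, 4]
Entering loop: for v, item in zip(values, lst):

After execution: result = 35
35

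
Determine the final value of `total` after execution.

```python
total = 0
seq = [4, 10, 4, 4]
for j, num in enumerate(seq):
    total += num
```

Let's trace through this code step by step.

Initialize: total = 0
Initialize: seq = [4, 10, 4, 4]
Entering loop: for j, num in enumerate(seq):

After execution: total = 22
22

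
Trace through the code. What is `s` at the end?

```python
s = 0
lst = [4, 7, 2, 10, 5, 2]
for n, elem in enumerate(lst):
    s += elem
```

Let's trace through this code step by step.

Initialize: s = 0
Initialize: lst = [4, 7, 2, 10, 5, 2]
Entering loop: for n, elem in enumerate(lst):

After execution: s = 30
30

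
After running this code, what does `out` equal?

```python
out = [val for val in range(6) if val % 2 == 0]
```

Let's trace through this code step by step.

Initialize: out = [val for val in range(6) if val % 2 == 0]

After execution: out = [0, 2, 4]
[0, 2, 4]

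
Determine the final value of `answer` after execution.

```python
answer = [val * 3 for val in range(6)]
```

Let's trace through this code step by step.

Initialize: answer = [val * 3 for val in range(6)]

After execution: answer = [0, 3, 6, 9, 12, 15]
[0, 3, 6, 9, 12, 15]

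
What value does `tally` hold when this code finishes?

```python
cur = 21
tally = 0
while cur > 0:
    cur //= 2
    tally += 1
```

Let's trace through this code step by step.

Initialize: cur = 21
Initialize: tally = 0
Entering loop: while cur > 0:

After execution: tally = 5
5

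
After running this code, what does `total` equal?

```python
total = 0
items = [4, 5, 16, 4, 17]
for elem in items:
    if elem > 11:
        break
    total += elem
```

Let's trace through this code step by step.

Initialize: total = 0
Initialize: items = [4, 5, 16, 4, 17]
Entering loop: for elem in items:

After execution: total = 9
9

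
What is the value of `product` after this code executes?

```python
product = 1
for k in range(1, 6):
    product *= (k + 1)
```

Let's trace through this code step by step.

Initialize: product = 1
Entering loop: for k in range(1, 6):

After execution: product = 720
720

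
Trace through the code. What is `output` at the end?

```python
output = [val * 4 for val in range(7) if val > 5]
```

Let's trace through this code step by step.

Initialize: output = [val * 4 for val in range(7) if val > 5]

After execution: output = [24]
[24]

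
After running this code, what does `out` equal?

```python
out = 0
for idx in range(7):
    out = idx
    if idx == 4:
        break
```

Let's trace through this code step by step.

Initialize: out = 0
Entering loop: for idx in range(7):

After execution: out = 4
4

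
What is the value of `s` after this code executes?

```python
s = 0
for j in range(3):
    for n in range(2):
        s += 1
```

Let's trace through this code step by step.

Initialize: s = 0
Entering loop: for j in range(3):

After execution: s = 6
6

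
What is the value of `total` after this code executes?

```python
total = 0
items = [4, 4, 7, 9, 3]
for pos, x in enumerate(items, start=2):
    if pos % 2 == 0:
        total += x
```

Let's trace through this code step by step.

Initialize: total = 0
Initialize: items = [4, 4, 7, 9, 3]
Entering loop: for pos, x in enumerate(items, start=2):

After execution: total = 14
14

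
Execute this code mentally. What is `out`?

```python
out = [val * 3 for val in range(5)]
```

Let's trace through this code step by step.

Initialize: out = [val * 3 for val in range(5)]

After execution: out = [0, 3, 6, 9, 12]
[0, 3, 6, 9, 12]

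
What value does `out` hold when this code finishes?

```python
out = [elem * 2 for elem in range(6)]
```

Let's trace through this code step by step.

Initialize: out = [elem * 2 for elem in range(6)]

After execution: out = [0, 2, 4, 6, 8, 10]
[0, 2, 4, 6, 8, 10]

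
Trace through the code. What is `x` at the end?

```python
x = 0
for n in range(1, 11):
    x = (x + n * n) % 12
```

Let's trace through this code step by step.

Initialize: x = 0
Entering loop: for n in range(1, 11):

After execution: x = 1
1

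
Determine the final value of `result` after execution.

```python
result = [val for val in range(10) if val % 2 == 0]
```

Let's trace through this code step by step.

Initialize: result = [val for val in range(10) if val % 2 == 0]

After execution: result = [0, 2, 4, 6, 8]
[0, 2, 4, 6, 8]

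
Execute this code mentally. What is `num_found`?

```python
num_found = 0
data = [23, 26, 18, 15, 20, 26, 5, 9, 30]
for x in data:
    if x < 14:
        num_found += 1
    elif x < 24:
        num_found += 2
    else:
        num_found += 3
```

Let's trace through this code step by step.

Initialize: num_found = 0
Initialize: data = [23, 26, 18, 15, 20, 26, 5, 9, 30]
Entering loop: for x in data:

After execution: num_found = 19
19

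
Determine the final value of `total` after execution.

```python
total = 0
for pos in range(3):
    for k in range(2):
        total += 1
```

Let's trace through this code step by step.

Initialize: total = 0
Entering loop: for pos in range(3):

After execution: total = 6
6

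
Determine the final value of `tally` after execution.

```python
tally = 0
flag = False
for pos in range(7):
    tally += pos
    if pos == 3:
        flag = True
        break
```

Let's trace through this code step by step.

Initialize: tally = 0
Initialize: flag = False
Entering loop: for pos in range(7):

After execution: tally = 6
6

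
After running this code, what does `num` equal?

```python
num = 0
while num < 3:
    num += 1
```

Let's trace through this code step by step.

Initialize: num = 0
Entering loop: while num < 3:

After execution: num = 3
3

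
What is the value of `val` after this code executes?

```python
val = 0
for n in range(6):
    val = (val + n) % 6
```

Let's trace through this code step by step.

Initialize: val = 0
Entering loop: for n in range(6):

After execution: val = 3
3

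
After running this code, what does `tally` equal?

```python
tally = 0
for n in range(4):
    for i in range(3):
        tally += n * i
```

Let's trace through this code step by step.

Initialize: tally = 0
Entering loop: for n in range(4):

After execution: tally = 18
18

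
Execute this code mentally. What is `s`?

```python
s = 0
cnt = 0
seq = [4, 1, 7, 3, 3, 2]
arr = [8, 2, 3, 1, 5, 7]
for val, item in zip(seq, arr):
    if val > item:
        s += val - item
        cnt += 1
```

Let's trace through this code step by step.

Initialize: s = 0
Initialize: cnt = 0
Initialize: seq = [4, 1, 7, 3, 3, 2]
Initialize: arr = [8, 2, 3, 1, 5, 7]
Entering loop: for val, item in zip(seq, arr):

After execution: s = 6
6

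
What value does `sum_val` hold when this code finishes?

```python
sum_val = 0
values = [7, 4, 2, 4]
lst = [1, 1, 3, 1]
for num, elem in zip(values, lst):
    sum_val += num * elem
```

Let's trace through this code step by step.

Initialize: sum_val = 0
Initialize: values = [7, 4, 2, 4]
Initialize: lst = [1, 1, 3, 1]
Entering loop: for num, elem in zip(values, lst):

After execution: sum_val = 21
21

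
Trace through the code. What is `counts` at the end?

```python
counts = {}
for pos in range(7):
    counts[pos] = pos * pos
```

Let's trace through this code step by step.

Initialize: counts = {}
Entering loop: for pos in range(7):

After execution: counts = {0: 0, 1: 1, 2: 4, 3: 9, 4: 16, 5: 25, 6: 36}
{0: 0, 1: 1, 2: 4, 3: 9, 4: 16, 5: 25, 6: 36}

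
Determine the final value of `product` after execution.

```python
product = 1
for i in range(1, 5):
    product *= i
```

Let's trace through this code step by step.

Initialize: product = 1
Entering loop: for i in range(1, 5):

After execution: product = 24
24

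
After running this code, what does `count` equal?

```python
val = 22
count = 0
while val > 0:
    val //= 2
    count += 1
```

Let's trace through this code step by step.

Initialize: val = 22
Initialize: count = 0
Entering loop: while val > 0:

After execution: count = 5
5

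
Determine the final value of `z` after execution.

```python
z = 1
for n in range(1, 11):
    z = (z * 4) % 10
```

Let's trace through this code step by step.

Initialize: z = 1
Entering loop: for n in range(1, 11):

After execution: z = 6
6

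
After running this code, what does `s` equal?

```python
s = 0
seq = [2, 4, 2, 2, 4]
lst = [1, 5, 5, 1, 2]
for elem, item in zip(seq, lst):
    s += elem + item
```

Let's trace through this code step by step.

Initialize: s = 0
Initialize: seq = [2, 4, 2, 2, 4]
Initialize: lst = [1, 5, 5, 1, 2]
Entering loop: for elem, item in zip(seq, lst):

After execution: s = 28
28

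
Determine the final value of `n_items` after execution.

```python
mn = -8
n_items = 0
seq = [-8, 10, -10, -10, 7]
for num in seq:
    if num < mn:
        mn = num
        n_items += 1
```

Let's trace through this code step by step.

Initialize: mn = -8
Initialize: n_items = 0
Initialize: seq = [-8, 10, -10, -10, 7]
Entering loop: for num in seq:

After execution: n_items = 1
1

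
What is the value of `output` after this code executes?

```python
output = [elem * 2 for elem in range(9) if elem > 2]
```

Let's trace through this code step by step.

Initialize: output = [elem * 2 for elem in range(9) if elem > 2]

After execution: output = [6, 8, 10, 12, 14, 16]
[6, 8, 10, 12, 14, 16]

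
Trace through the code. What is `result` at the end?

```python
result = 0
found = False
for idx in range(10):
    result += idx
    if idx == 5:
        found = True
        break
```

Let's trace through this code step by step.

Initialize: result = 0
Initialize: found = False
Entering loop: for idx in range(10):

After execution: result = 15
15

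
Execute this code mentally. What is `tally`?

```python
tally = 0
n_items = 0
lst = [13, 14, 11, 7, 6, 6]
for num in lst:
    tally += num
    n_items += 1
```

Let's trace through this code step by step.

Initialize: tally = 0
Initialize: n_items = 0
Initialize: lst = [13, 14, 11, 7, 6, 6]
Entering loop: for num in lst:

After execution: tally = 57
57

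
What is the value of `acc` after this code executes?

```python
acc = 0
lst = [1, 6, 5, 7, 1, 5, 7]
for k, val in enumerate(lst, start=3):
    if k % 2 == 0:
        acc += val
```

Let's trace through this code step by step.

Initialize: acc = 0
Initialize: lst = [1, 6, 5, 7, 1, 5, 7]
Entering loop: for k, val in enumerate(lst, start=3):

After execution: acc = 18
18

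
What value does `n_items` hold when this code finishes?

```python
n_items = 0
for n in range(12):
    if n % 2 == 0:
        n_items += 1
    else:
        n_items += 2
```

Let's trace through this code step by step.

Initialize: n_items = 0
Entering loop: for n in range(12):

After execution: n_items = 18
18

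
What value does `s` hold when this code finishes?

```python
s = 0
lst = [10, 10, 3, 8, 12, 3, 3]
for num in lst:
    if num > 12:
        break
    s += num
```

Let's trace through this code step by step.

Initialize: s = 0
Initialize: lst = [10, 10, 3, 8, 12, 3, 3]
Entering loop: for num in lst:

After execution: s = 49
49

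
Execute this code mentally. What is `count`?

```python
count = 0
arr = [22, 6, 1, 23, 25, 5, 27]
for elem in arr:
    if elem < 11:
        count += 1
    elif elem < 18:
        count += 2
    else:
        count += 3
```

Let's trace through this code step by step.

Initialize: count = 0
Initialize: arr = [22, 6, 1, 23, 25, 5, 27]
Entering loop: for elem in arr:

After execution: count = 15
15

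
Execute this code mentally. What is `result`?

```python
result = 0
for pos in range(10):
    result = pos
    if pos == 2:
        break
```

Let's trace through this code step by step.

Initialize: result = 0
Entering loop: for pos in range(10):

After execution: result = 2
2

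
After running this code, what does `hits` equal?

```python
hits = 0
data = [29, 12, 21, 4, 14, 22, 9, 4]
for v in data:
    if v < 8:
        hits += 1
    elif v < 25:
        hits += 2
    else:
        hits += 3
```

Let's trace through this code step by step.

Initialize: hits = 0
Initialize: data = [29, 12, 21, 4, 14, 22, 9, 4]
Entering loop: for v in data:

After execution: hits = 15
15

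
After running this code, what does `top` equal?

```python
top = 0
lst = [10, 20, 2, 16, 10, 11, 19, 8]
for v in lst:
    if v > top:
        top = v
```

Let's trace through this code step by step.

Initialize: top = 0
Initialize: lst = [10, 20, 2, 16, 10, 11, 19, 8]
Entering loop: for v in lst:

After execution: top = 20
20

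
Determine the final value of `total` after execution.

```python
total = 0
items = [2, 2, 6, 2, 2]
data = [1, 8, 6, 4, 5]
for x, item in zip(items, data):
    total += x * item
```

Let's trace through this code step by step.

Initialize: total = 0
Initialize: items = [2, 2, 6, 2, 2]
Initialize: data = [1, 8, 6, 4, 5]
Entering loop: for x, item in zip(items, data):

After execution: total = 72
72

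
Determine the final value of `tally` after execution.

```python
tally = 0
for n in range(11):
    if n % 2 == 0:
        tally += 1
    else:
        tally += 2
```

Let's trace through this code step by step.

Initialize: tally = 0
Entering loop: for n in range(11):

After execution: tally = 16
16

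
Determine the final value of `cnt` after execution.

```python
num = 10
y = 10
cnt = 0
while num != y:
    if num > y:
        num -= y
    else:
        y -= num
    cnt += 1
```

Let's trace through this code step by step.

Initialize: num = 10
Initialize: y = 10
Initialize: cnt = 0
Entering loop: while num != y:

After execution: cnt = 0
0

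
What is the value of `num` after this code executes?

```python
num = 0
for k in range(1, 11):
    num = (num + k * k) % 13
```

Let's trace through this code step by step.

Initialize: num = 0
Entering loop: for k in range(1, 11):

After execution: num = 8
8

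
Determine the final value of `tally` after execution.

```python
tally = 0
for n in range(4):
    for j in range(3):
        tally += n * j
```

Let's trace through this code step by step.

Initialize: tally = 0
Entering loop: for n in range(4):

After execution: tally = 18
18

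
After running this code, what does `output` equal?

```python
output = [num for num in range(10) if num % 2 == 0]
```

Let's trace through this code step by step.

Initialize: output = [num for num in range(10) if num % 2 == 0]

After execution: output = [0, 2, 4, 6, 8]
[0, 2, 4, 6, 8]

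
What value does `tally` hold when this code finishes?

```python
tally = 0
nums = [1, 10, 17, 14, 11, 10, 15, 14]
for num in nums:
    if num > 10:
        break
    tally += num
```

Let's trace through this code step by step.

Initialize: tally = 0
Initialize: nums = [1, 10, 17, 14, 11, 10, 15, 14]
Entering loop: for num in nums:

After execution: tally = 11
11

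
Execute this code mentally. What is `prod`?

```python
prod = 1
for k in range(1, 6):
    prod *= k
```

Let's trace through this code step by step.

Initialize: prod = 1
Entering loop: for k in range(1, 6):

After execution: prod = 120
120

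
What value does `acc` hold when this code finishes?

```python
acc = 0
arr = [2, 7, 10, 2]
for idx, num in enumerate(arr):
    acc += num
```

Let's trace through this code step by step.

Initialize: acc = 0
Initialize: arr = [2, 7, 10, 2]
Entering loop: for idx, num in enumerate(arr):

After execution: acc = 21
21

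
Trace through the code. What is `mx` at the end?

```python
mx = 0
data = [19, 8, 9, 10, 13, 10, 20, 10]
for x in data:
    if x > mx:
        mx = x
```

Let's trace through this code step by step.

Initialize: mx = 0
Initialize: data = [19, 8, 9, 10, 13, 10, 20, 10]
Entering loop: for x in data:

After execution: mx = 20
20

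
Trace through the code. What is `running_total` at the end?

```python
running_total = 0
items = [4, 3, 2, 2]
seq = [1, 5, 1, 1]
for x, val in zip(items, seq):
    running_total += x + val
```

Let's trace through this code step by step.

Initialize: running_total = 0
Initialize: items = [4, 3, 2, 2]
Initialize: seq = [1, 5, 1, 1]
Entering loop: for x, val in zip(items, seq):

After execution: running_total = 19
19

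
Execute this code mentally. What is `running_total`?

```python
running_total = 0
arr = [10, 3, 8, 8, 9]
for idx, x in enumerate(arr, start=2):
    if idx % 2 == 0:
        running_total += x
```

Let's trace through this code step by step.

Initialize: running_total = 0
Initialize: arr = [10, 3, 8, 8, 9]
Entering loop: for idx, x in enumerate(arr, start=2):

After execution: running_total = 27
27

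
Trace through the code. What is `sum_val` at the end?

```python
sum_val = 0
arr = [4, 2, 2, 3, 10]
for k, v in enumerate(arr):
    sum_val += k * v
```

Let's trace through this code step by step.

Initialize: sum_val = 0
Initialize: arr = [4, 2, 2, 3, 10]
Entering loop: for k, v in enumerate(arr):

After execution: sum_val = 55
55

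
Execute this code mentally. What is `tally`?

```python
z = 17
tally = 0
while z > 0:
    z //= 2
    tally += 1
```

Let's trace through this code step by step.

Initialize: z = 17
Initialize: tally = 0
Entering loop: while z > 0:

After execution: tally = 5
5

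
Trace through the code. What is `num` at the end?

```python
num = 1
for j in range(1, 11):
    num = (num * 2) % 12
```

Let's trace through this code step by step.

Initialize: num = 1
Entering loop: for j in range(1, 11):

After execution: num = 4
4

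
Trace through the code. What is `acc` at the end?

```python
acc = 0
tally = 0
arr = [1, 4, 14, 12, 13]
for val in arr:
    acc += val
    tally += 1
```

Let's trace through this code step by step.

Initialize: acc = 0
Initialize: tally = 0
Initialize: arr = [1, 4, 14, 12, 13]
Entering loop: for val in arr:

After execution: acc = 44
44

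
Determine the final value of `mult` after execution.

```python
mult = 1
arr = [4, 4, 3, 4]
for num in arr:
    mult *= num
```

Let's trace through this code step by step.

Initialize: mult = 1
Initialize: arr = [4, 4, 3, 4]
Entering loop: for num in arr:

After execution: mult = 192
192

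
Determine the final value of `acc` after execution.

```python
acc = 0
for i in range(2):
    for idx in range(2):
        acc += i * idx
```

Let's trace through this code step by step.

Initialize: acc = 0
Entering loop: for i in range(2):

After execution: acc = 1
1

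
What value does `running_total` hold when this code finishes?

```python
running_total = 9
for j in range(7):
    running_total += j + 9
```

Let's trace through this code step by step.

Initialize: running_total = 9
Entering loop: for j in range(7):

After execution: running_total = 93
93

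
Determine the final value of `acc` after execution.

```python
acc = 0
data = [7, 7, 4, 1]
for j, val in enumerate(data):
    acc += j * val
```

Let's trace through this code step by step.

Initialize: acc = 0
Initialize: data = [7, 7, 4, 1]
Entering loop: for j, val in enumerate(data):

After execution: acc = 18
18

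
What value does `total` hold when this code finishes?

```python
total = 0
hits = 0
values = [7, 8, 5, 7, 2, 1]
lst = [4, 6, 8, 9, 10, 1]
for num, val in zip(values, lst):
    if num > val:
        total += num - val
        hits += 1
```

Let's trace through this code step by step.

Initialize: total = 0
Initialize: hits = 0
Initialize: values = [7, 8, 5, 7, 2, 1]
Initialize: lst = [4, 6, 8, 9, 10, 1]
Entering loop: for num, val in zip(values, lst):

After execution: total = 5
5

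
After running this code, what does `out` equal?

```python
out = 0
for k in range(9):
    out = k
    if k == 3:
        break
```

Let's trace through this code step by step.

Initialize: out = 0
Entering loop: for k in range(9):

After execution: out = 3
3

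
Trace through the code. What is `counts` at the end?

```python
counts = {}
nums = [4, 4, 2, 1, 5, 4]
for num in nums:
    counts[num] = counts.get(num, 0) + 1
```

Let's trace through this code step by step.

Initialize: counts = {}
Initialize: nums = [4, 4, 2, 1, 5, 4]
Entering loop: for num in nums:

After execution: counts = {4: 3, 2: 1, 1: 1, 5: 1}
{4: 3, 2: 1, 1: 1, 5: 1}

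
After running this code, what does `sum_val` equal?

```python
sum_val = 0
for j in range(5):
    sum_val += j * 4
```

Let's trace through this code step by step.

Initialize: sum_val = 0
Entering loop: for j in range(5):

After execution: sum_val = 40
40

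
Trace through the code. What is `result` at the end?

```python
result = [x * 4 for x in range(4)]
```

Let's trace through this code step by step.

Initialize: result = [x * 4 for x in range(4)]

After execution: result = [0, 4, 8, 12]
[0, 4, 8, 12]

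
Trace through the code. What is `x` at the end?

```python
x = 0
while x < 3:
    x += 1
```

Let's trace through this code step by step.

Initialize: x = 0
Entering loop: while x < 3:

After execution: x = 3
3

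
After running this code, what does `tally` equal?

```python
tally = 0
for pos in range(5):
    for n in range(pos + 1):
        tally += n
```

Let's trace through this code step by step.

Initialize: tally = 0
Entering loop: for pos in range(5):

After execution: tally = 20
20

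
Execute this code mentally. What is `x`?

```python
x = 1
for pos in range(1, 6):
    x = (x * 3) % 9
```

Let's trace through this code step by step.

Initialize: x = 1
Entering loop: for pos in range(1, 6):

After execution: x = 0
0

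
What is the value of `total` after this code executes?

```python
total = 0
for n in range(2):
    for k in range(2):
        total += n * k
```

Let's trace through this code step by step.

Initialize: total = 0
Entering loop: for n in range(2):

After execution: total = 1
1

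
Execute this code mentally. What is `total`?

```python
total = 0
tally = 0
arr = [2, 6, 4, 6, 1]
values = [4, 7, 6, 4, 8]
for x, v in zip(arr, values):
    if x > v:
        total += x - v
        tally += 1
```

Let's trace through this code step by step.

Initialize: total = 0
Initialize: tally = 0
Initialize: arr = [2, 6, 4, 6, 1]
Initialize: values = [4, 7, 6, 4, 8]
Entering loop: for x, v in zip(arr, values):

After execution: total = 2
2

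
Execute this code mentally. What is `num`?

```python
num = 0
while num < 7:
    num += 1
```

Let's trace through this code step by step.

Initialize: num = 0
Entering loop: while num < 7:

After execution: num = 7
7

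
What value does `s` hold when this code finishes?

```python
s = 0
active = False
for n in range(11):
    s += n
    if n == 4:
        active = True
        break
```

Let's trace through this code step by step.

Initialize: s = 0
Initialize: active = False
Entering loop: for n in range(11):

After execution: s = 10
10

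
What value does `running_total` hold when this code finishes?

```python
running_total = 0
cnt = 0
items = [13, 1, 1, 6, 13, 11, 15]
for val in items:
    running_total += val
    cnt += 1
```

Let's trace through this code step by step.

Initialize: running_total = 0
Initialize: cnt = 0
Initialize: items = [13, 1, 1, 6, 13, 11, 15]
Entering loop: for val in items:

After execution: running_total = 60
60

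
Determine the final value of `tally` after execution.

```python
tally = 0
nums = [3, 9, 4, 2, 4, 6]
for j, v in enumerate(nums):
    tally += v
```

Let's trace through this code step by step.

Initialize: tally = 0
Initialize: nums = [3, 9, 4, 2, 4, 6]
Entering loop: for j, v in enumerate(nums):

After execution: tally = 28
28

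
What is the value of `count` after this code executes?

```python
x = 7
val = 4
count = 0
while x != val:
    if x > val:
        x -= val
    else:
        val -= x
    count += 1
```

Let's trace through this code step by step.

Initialize: x = 7
Initialize: val = 4
Initialize: count = 0
Entering loop: while x != val:

After execution: count = 4
4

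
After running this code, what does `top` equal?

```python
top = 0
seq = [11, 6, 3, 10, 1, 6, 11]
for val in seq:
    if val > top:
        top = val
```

Let's trace through this code step by step.

Initialize: top = 0
Initialize: seq = [11, 6, 3, 10, 1, 6, 11]
Entering loop: for val in seq:

After execution: top = 11
11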